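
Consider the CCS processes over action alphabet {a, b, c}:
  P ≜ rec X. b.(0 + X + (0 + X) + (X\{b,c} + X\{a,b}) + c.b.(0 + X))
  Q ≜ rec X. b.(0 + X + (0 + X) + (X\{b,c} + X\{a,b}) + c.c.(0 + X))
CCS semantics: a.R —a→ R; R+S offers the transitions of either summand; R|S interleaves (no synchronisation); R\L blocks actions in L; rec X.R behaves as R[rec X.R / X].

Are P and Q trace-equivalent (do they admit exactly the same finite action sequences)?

LTS(P): 4 reachable states
  u0 = rec X. b.(0 + X + (0 + X) + (X\{b,c} + X\{a,b}) + c.b.(0 + X)) ⊢ —b→ u1
  u1 = 0 + (rec X. b.(0 + X + (0 + X) + (X\{b,c} + X\{a,b}) + c.b.(0 + X))) + (0 + (rec X. b.(0 + X + (0 + X) + (X\{b,c} + X\{a,b}) + c.b.(0 + X)))) + ((rec X. b.(0 + X + (0 + X) + (X\{b,c} + X\{a,b}) + c.b.(0 + X)))\{b,c} + (rec X. b.(0 + X + (0 + X) + (X\{b,c} + X\{a,b}) + c.b.(0 + X)))\{a,b}) + c.b.(0 + (rec X. b.(0 + X + (0 + X) + (X\{b,c} + X\{a,b}) + c.b.(0 + X)))) ⊢ —b→ u1, —c→ u2
  u2 = b.(0 + (rec X. b.(0 + X + (0 + X) + (X\{b,c} + X\{a,b}) + c.b.(0 + X)))) ⊢ —b→ u3
  u3 = 0 + (rec X. b.(0 + X + (0 + X) + (X\{b,c} + X\{a,b}) + c.b.(0 + X))) ⊢ —b→ u1
LTS(Q): 4 reachable states
  v0 = rec X. b.(0 + X + (0 + X) + (X\{b,c} + X\{a,b}) + c.c.(0 + X)) ⊢ —b→ v1
  v1 = 0 + (rec X. b.(0 + X + (0 + X) + (X\{b,c} + X\{a,b}) + c.c.(0 + X))) + (0 + (rec X. b.(0 + X + (0 + X) + (X\{b,c} + X\{a,b}) + c.c.(0 + X)))) + ((rec X. b.(0 + X + (0 + X) + (X\{b,c} + X\{a,b}) + c.c.(0 + X)))\{b,c} + (rec X. b.(0 + X + (0 + X) + (X\{b,c} + X\{a,b}) + c.c.(0 + X)))\{a,b}) + c.c.(0 + (rec X. b.(0 + X + (0 + X) + (X\{b,c} + X\{a,b}) + c.c.(0 + X)))) ⊢ —b→ v1, —c→ v2
  v2 = c.(0 + (rec X. b.(0 + X + (0 + X) + (X\{b,c} + X\{a,b}) + c.c.(0 + X)))) ⊢ —c→ v3
  v3 = 0 + (rec X. b.(0 + X + (0 + X) + (X\{b,c} + X\{a,b}) + c.c.(0 + X))) ⊢ —b→ v1
Executing bcb from P (initial set {u0}):
  step 1 (b): {u1}
  step 2 (c): {u2}
  step 3 (b): {u3}
  P completes σ.
Executing bcb from Q (initial set {v0}):
  step 1 (b): {v1}
  step 2 (c): {v2}
  step 3 (b): no successor for Q

trace-distinct — witness ⟨bcb⟩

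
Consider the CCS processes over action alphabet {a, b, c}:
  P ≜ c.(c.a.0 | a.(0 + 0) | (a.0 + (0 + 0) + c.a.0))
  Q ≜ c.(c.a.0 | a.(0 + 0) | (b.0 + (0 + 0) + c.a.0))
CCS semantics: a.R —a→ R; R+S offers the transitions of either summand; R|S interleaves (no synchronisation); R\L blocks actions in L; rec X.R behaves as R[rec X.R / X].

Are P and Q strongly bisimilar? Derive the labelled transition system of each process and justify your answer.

P's transition system — 19 states:
  u0 = c.(c.a.0 | a.(0 + 0) | (a.0 + (0 + 0) + c.a.0)) | —c→ u1
  u1 = c.a.0 | a.(0 + 0) | (a.0 + (0 + 0) + c.a.0) | —a→ u2, —a→ u3, —c→ u4, —c→ u5
  u2 = c.a.0 | (0 + 0) | (a.0 + (0 + 0) + c.a.0) | —a→ u6, —c→ u7, —c→ u8
  u3 = c.a.0 | a.(0 + 0) | 0 | —a→ u6, —c→ u9
  u4 = a.0 | a.(0 + 0) | (a.0 + (0 + 0) + c.a.0) | —a→ u10, —a→ u7, —a→ u9, —c→ u11
  u5 = c.a.0 | a.(0 + 0) | a.0 | —a→ u3, —a→ u8, —c→ u11
  u6 = c.a.0 | (0 + 0) | 0 | —c→ u12
  u7 = a.0 | (0 + 0) | (a.0 + (0 + 0) + c.a.0) | —a→ u12, —a→ u13, —c→ u14
  u8 = c.a.0 | (0 + 0) | a.0 | —a→ u6, —c→ u14
  u9 = a.0 | a.(0 + 0) | 0 | —a→ u12, —a→ u15
  u10 = 0 | a.(0 + 0) | (a.0 + (0 + 0) + c.a.0) | —a→ u13, —a→ u15, —c→ u16
  u11 = a.0 | a.(0 + 0) | a.0 | —a→ u14, —a→ u16, —a→ u9
  u12 = a.0 | (0 + 0) | 0 | —a→ u17
  u13 = 0 | (0 + 0) | (a.0 + (0 + 0) + c.a.0) | —a→ u17, —c→ u18
  u14 = a.0 | (0 + 0) | a.0 | —a→ u12, —a→ u18
  u15 = 0 | a.(0 + 0) | 0 | —a→ u17
  u16 = 0 | a.(0 + 0) | a.0 | —a→ u15, —a→ u18
  u17 = 0 | (0 + 0) | 0 | stopped
  u18 = 0 | (0 + 0) | a.0 | —a→ u17
Q's transition system — 19 states:
  v0 = c.(c.a.0 | a.(0 + 0) | (b.0 + (0 + 0) + c.a.0)) | —c→ v1
  v1 = c.a.0 | a.(0 + 0) | (b.0 + (0 + 0) + c.a.0) | —a→ v2, —b→ v3, —c→ v4, —c→ v5
  v2 = c.a.0 | (0 + 0) | (b.0 + (0 + 0) + c.a.0) | —b→ v6, —c→ v7, —c→ v8
  v3 = c.a.0 | a.(0 + 0) | 0 | —a→ v6, —c→ v9
  v4 = a.0 | a.(0 + 0) | (b.0 + (0 + 0) + c.a.0) | —a→ v10, —a→ v7, —b→ v9, —c→ v11
  v5 = c.a.0 | a.(0 + 0) | a.0 | —a→ v3, —a→ v8, —c→ v11
  v6 = c.a.0 | (0 + 0) | 0 | —c→ v12
  v7 = a.0 | (0 + 0) | (b.0 + (0 + 0) + c.a.0) | —a→ v13, —b→ v12, —c→ v14
  v8 = c.a.0 | (0 + 0) | a.0 | —a→ v6, —c→ v14
  v9 = a.0 | a.(0 + 0) | 0 | —a→ v12, —a→ v15
  v10 = 0 | a.(0 + 0) | (b.0 + (0 + 0) + c.a.0) | —a→ v13, —b→ v15, —c→ v16
  v11 = a.0 | a.(0 + 0) | a.0 | —a→ v14, —a→ v16, —a→ v9
  v12 = a.0 | (0 + 0) | 0 | —a→ v17
  v13 = 0 | (0 + 0) | (b.0 + (0 + 0) + c.a.0) | —b→ v17, —c→ v18
  v14 = a.0 | (0 + 0) | a.0 | —a→ v12, —a→ v18
  v15 = 0 | a.(0 + 0) | 0 | —a→ v17
  v16 = 0 | a.(0 + 0) | a.0 | —a→ v15, —a→ v18
  v17 = 0 | (0 + 0) | 0 | stopped
  v18 = 0 | (0 + 0) | a.0 | —a→ v17
Partition-refinement fixed point:
  B0 = {u0}
  B1 = {u1}
  B2 = {u5, v5}
  B3 = {u11, v11}
  B4 = {u14, u16, u9, v14, v16, v9}
  B5 = {u12, u15, u18, v12, v15, v18}
  B6 = {u17, v17}
  B7 = {u3, u8, v3, v8}
  B8 = {u6, v6}
  B9 = {u2}
  B10 = {u10, u7}
  B11 = {u13}
  B12 = {u4}
  B13 = {v0}
  B14 = {v1}
  B15 = {v2}
  B16 = {v10, v7}
  B17 = {v13}
  B18 = {v4}
u0 ∈ B0, v0 ∈ B13 → different blocks

NO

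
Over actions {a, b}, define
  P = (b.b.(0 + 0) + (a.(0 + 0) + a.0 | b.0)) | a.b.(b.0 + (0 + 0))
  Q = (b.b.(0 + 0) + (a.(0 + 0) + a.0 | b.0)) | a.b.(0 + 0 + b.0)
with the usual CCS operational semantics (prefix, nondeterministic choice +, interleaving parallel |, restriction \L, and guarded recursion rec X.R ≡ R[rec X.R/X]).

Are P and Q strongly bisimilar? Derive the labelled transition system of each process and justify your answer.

Reachable graph of P (24 states):
  m0 = (b.b.(0 + 0) + (a.(0 + 0) + a.0 | b.0)) | a.b.(b.0 + (0 + 0)) has moves -a-> m1, -a-> m2, -a-> m3, -b-> m4, -b-> m5
  m1 = (0 + 0) | a.b.(b.0 + (0 + 0)) has moves -a-> m6
  m2 = (b.b.(0 + 0) + (a.(0 + 0) + a.0 | b.0)) | b.(b.0 + (0 + 0)) has moves -a-> m6, -a-> m7, -b-> m10, -b-> m8, -b-> m9
  m3 = 0 | b.0 | a.b.(b.0 + (0 + 0)) has moves -a-> m7, -b-> m11
  m4 = a.0 | 0 | a.b.(b.0 + (0 + 0)) has moves -a-> m11, -a-> m9
  m5 = b.(0 + 0) | a.b.(b.0 + (0 + 0)) has moves -a-> m10, -b-> m1
  m6 = (0 + 0) | b.(b.0 + (0 + 0)) has moves -b-> m12
  m7 = 0 | b.0 | b.(b.0 + (0 + 0)) has moves -b-> m13, -b-> m14
  m8 = (b.b.(0 + 0) + (a.(0 + 0) + a.0 | b.0)) | (b.0 + (0 + 0)) has moves -a-> m12, -a-> m14, -b-> m15, -b-> m16, -b-> m17
  m9 = a.0 | 0 | b.(b.0 + (0 + 0)) has moves -a-> m13, -b-> m16
  m10 = b.(0 + 0) | b.(b.0 + (0 + 0)) has moves -b-> m17, -b-> m6
  m11 = 0 | 0 | a.b.(b.0 + (0 + 0)) has moves -a-> m13
  m12 = (0 + 0) | (b.0 + (0 + 0)) has moves -b-> m18
  m13 = 0 | 0 | b.(b.0 + (0 + 0)) has moves -b-> m19
  m14 = 0 | b.0 | (b.0 + (0 + 0)) has moves -b-> m19, -b-> m20
  m15 = (b.b.(0 + 0) + (a.(0 + 0) + a.0 | b.0)) | 0 has moves -a-> m18, -a-> m20, -b-> m21, -b-> m22
  m16 = a.0 | 0 | (b.0 + (0 + 0)) has moves -a-> m19, -b-> m21
  m17 = b.(0 + 0) | (b.0 + (0 + 0)) has moves -b-> m12, -b-> m22
  m18 = (0 + 0) | 0 has moves ∅
  m19 = 0 | 0 | (b.0 + (0 + 0)) has moves -b-> m23
  m20 = 0 | b.0 | 0 has moves -b-> m23
  m21 = a.0 | 0 | 0 has moves -a-> m23
  m22 = b.(0 + 0) | 0 has moves -b-> m18
  m23 = 0 | 0 | 0 has moves ∅
Reachable graph of Q (24 states):
  n0 = (b.b.(0 + 0) + (a.(0 + 0) + a.0 | b.0)) | a.b.(0 + 0 + b.0) has moves -a-> n1, -a-> n2, -a-> n3, -b-> n4, -b-> n5
  n1 = (0 + 0) | a.b.(0 + 0 + b.0) has moves -a-> n6
  n2 = (b.b.(0 + 0) + (a.(0 + 0) + a.0 | b.0)) | b.(0 + 0 + b.0) has moves -a-> n6, -a-> n7, -b-> n10, -b-> n8, -b-> n9
  n3 = 0 | b.0 | a.b.(0 + 0 + b.0) has moves -a-> n7, -b-> n11
  n4 = a.0 | 0 | a.b.(0 + 0 + b.0) has moves -a-> n11, -a-> n9
  n5 = b.(0 + 0) | a.b.(0 + 0 + b.0) has moves -a-> n10, -b-> n1
  n6 = (0 + 0) | b.(0 + 0 + b.0) has moves -b-> n12
  n7 = 0 | b.0 | b.(0 + 0 + b.0) has moves -b-> n13, -b-> n14
  n8 = (b.b.(0 + 0) + (a.(0 + 0) + a.0 | b.0)) | (0 + 0 + b.0) has moves -a-> n12, -a-> n14, -b-> n15, -b-> n16, -b-> n17
  n9 = a.0 | 0 | b.(0 + 0 + b.0) has moves -a-> n13, -b-> n16
  n10 = b.(0 + 0) | b.(0 + 0 + b.0) has moves -b-> n17, -b-> n6
  n11 = 0 | 0 | a.b.(0 + 0 + b.0) has moves -a-> n13
  n12 = (0 + 0) | (0 + 0 + b.0) has moves -b-> n18
  n13 = 0 | 0 | b.(0 + 0 + b.0) has moves -b-> n19
  n14 = 0 | b.0 | (0 + 0 + b.0) has moves -b-> n19, -b-> n20
  n15 = (b.b.(0 + 0) + (a.(0 + 0) + a.0 | b.0)) | 0 has moves -a-> n18, -a-> n20, -b-> n21, -b-> n22
  n16 = a.0 | 0 | (0 + 0 + b.0) has moves -a-> n19, -b-> n21
  n17 = b.(0 + 0) | (0 + 0 + b.0) has moves -b-> n12, -b-> n22
  n18 = (0 + 0) | 0 has moves ∅
  n19 = 0 | 0 | (0 + 0 + b.0) has moves -b-> n23
  n20 = 0 | b.0 | 0 has moves -b-> n23
  n21 = a.0 | 0 | 0 has moves -a-> n23
  n22 = b.(0 + 0) | 0 has moves -b-> n18
  n23 = 0 | 0 | 0 has moves ∅
Coarsest stable partition (strong bisimilarity classes):
  B0 = {m0, n0}
  B1 = {m2, n2}
  B2 = {m10, m7, n10, n7}
  B3 = {m13, m14, m17, m6, n13, n14, n17, n6}
  B4 = {m12, m19, m20, m22, n12, n19, n20, n22}
  B5 = {m18, m23, n18, n23}
  B6 = {m8, n8}
  B7 = {m15, n15}
  B8 = {m21, n21}
  B9 = {m16, n16}
  B10 = {m9, n9}
  B11 = {m3, m5, n3, n5}
  B12 = {m1, m11, n1, n11}
  B13 = {m4, n4}
m0 ∈ B0, n0 ∈ B0 → same block

P ~ Q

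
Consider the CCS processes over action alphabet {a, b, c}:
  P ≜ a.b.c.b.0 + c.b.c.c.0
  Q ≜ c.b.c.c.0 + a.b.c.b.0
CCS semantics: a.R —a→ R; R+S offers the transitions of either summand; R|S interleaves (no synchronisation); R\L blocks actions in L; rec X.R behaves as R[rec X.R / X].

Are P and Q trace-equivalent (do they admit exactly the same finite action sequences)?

trace-equivalent

Reachable graph of P (8 states):
  p0 = a.b.c.b.0 + c.b.c.c.0 :: =a=> p1, =c=> p2
  p1 = b.c.b.0 :: =b=> p3
  p2 = b.c.c.0 :: =b=> p4
  p3 = c.b.0 :: =c=> p5
  p4 = c.c.0 :: =c=> p6
  p5 = b.0 :: =b=> p7
  p6 = c.0 :: =c=> p7
  p7 = 0 :: (no moves)
Reachable graph of Q (8 states):
  q0 = c.b.c.c.0 + a.b.c.b.0 :: =a=> q1, =c=> q2
  q1 = b.c.b.0 :: =b=> q3
  q2 = b.c.c.0 :: =b=> q4
  q3 = c.b.0 :: =c=> q5
  q4 = c.c.0 :: =c=> q6
  q5 = b.0 :: =b=> q7
  q6 = c.0 :: =c=> q7
  q7 = 0 :: (no moves)
Bisimilarity quotient blocks:
  B0 = {p0, q0}
  B1 = {p2, q2}
  B2 = {p4, q4}
  B3 = {p6, q6}
  B4 = {p7, q7}
  B5 = {p1, q1}
  B6 = {p3, q3}
  B7 = {p5, q5}
p0 ∈ B0, q0 ∈ B0 → same block
Bisimilar ⇒ trace-equivalent.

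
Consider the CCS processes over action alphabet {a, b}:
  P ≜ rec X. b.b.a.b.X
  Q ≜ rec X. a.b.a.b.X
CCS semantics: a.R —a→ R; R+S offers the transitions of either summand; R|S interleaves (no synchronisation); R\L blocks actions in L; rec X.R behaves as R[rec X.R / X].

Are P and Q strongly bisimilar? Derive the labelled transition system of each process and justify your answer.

P's transition system — 4 states:
  u0 = rec X. b.b.a.b.X → —b→ u1
  u1 = b.a.b.(rec X. b.b.a.b.X) → —b→ u2
  u2 = a.b.(rec X. b.b.a.b.X) → —a→ u3
  u3 = b.(rec X. b.b.a.b.X) → —b→ u0
Q's transition system — 4 states:
  v0 = rec X. a.b.a.b.X → —a→ v1
  v1 = b.a.b.(rec X. a.b.a.b.X) → —b→ v2
  v2 = a.b.(rec X. a.b.a.b.X) → —a→ v3
  v3 = b.(rec X. a.b.a.b.X) → —b→ v0
Partition-refinement fixed point:
  B0 = {u0}
  B1 = {u1}
  B2 = {u2}
  B3 = {u3}
  B4 = {v0, v2}
  B5 = {v1, v3}
u0 ∈ B0, v0 ∈ B4 → different blocks

not bisimilar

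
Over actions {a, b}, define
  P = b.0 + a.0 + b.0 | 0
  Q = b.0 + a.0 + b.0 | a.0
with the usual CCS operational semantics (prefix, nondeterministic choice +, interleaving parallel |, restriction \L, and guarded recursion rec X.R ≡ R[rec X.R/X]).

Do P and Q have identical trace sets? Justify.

NO — witness ⟨ab⟩

P's transition system — 3 states:
  p0 = b.0 + a.0 + b.0 | 0 ⊢ --a--▸ p1, --b--▸ p1, --b--▸ p2
  p1 = 0 ⊢ ∅
  p2 = 0 | 0 ⊢ ∅
Q's transition system — 5 states:
  q0 = b.0 + a.0 + b.0 | a.0 ⊢ --a--▸ q1, --a--▸ q2, --b--▸ q1, --b--▸ q3
  q1 = 0 ⊢ ∅
  q2 = b.0 | 0 ⊢ --b--▸ q4
  q3 = 0 | a.0 ⊢ --a--▸ q4
  q4 = 0 | 0 ⊢ ∅
Run σ = ⟨ab⟩ on Q: start {q0}
  step 1 (a): {q1, q2}
  step 2 (b): {q4}
  ✓ Q
Run σ = ⟨ab⟩ on P: start {p0}
  step 1 (a): {p1}
  step 2 (b): ∅  — P cannot continue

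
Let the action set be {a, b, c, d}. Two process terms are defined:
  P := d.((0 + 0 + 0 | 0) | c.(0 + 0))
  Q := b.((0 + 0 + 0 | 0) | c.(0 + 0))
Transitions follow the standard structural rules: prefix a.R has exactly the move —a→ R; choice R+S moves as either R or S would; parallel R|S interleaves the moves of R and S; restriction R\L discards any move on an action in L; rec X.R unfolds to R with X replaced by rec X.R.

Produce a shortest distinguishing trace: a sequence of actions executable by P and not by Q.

Reachable graph of P (3 states):
  s0 = d.((0 + 0 + 0 | 0) | c.(0 + 0)) | —d→ s1
  s1 = (0 + 0 + 0 | 0) | c.(0 + 0) | —c→ s2
  s2 = (0 + 0 + 0 | 0) | (0 + 0) | (no moves)
Reachable graph of Q (3 states):
  t0 = b.((0 + 0 + 0 | 0) | c.(0 + 0)) | —b→ t1
  t1 = (0 + 0 + 0 | 0) | c.(0 + 0) | —c→ t2
  t2 = (0 + 0 + 0 | 0) | (0 + 0) | (no moves)
Trace ⟨d⟩ through P, begin at {s0}:
  after d @ step 1: {s1}
  P completes σ.
Trace ⟨d⟩ through Q, begin at {t0}:
  after d @ step 1: no successor for Q

d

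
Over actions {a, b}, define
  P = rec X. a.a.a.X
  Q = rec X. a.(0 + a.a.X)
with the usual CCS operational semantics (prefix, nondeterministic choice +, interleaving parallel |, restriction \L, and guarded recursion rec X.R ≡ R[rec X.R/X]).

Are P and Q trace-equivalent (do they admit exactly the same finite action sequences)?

Reachable graph of P (3 states):
  m0 = rec X. a.a.a.X → --a--▸ m1
  m1 = a.a.(rec X. a.a.a.X) → --a--▸ m2
  m2 = a.(rec X. a.a.a.X) → --a--▸ m0
Reachable graph of Q (3 states):
  n0 = rec X. a.(0 + a.a.X) → --a--▸ n1
  n1 = 0 + a.a.(rec X. a.(0 + a.a.X)) → --a--▸ n2
  n2 = a.(rec X. a.(0 + a.a.X)) → --a--▸ n0
Bisimilarity quotient blocks:
  B0 = {m0, m1, m2, n0, n1, n2}
m0 ∈ B0, n0 ∈ B0 → same block
Bisimilar ⇒ trace-equivalent.

trace-equivalent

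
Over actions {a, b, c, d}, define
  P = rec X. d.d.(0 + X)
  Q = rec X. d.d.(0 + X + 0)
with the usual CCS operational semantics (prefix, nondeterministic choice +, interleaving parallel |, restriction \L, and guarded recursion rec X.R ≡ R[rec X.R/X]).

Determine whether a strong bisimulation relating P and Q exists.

Reachable graph of P (3 states):
  s0 = rec X. d.d.(0 + X) :: —d→ s1
  s1 = d.(0 + (rec X. d.d.(0 + X))) :: —d→ s2
  s2 = 0 + (rec X. d.d.(0 + X)) :: —d→ s1
Reachable graph of Q (3 states):
  t0 = rec X. d.d.(0 + X + 0) :: —d→ t1
  t1 = d.(0 + (rec X. d.d.(0 + X + 0)) + 0) :: —d→ t2
  t2 = 0 + (rec X. d.d.(0 + X + 0)) + 0 :: —d→ t1
Partition-refinement fixed point:
  B0 = {s0, s1, s2, t0, t1, t2}
s0 ∈ B0, t0 ∈ B0 → same block

YES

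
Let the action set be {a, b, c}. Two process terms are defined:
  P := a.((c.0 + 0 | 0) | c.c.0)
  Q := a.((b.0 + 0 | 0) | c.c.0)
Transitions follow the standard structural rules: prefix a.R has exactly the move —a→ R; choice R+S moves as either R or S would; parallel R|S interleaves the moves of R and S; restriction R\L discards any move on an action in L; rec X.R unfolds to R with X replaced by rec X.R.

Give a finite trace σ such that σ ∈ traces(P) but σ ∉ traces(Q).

P's transition system — 7 states:
  s0 = a.((c.0 + 0 | 0) | c.c.0) has moves -a-> s1
  s1 = (c.0 + 0 | 0) | c.c.0 has moves -c-> s2, -c-> s3
  s2 = (c.0 + 0 | 0) | c.0 has moves -c-> s4, -c-> s5
  s3 = 0 | c.c.0 has moves -c-> s5
  s4 = (c.0 + 0 | 0) | 0 has moves -c-> s6
  s5 = 0 | c.0 has moves -c-> s6
  s6 = 0 | 0 has moves ·
Q's transition system — 7 states:
  t0 = a.((b.0 + 0 | 0) | c.c.0) has moves -a-> t1
  t1 = (b.0 + 0 | 0) | c.c.0 has moves -b-> t2, -c-> t3
  t2 = 0 | c.c.0 has moves -c-> t4
  t3 = (b.0 + 0 | 0) | c.0 has moves -b-> t4, -c-> t5
  t4 = 0 | c.0 has moves -c-> t6
  t5 = (b.0 + 0 | 0) | 0 has moves -b-> t6
  t6 = 0 | 0 has moves ·
Run σ = ⟨accc⟩ on P: start {s0}
  [1] a ⇒ {s1}
  [2] c ⇒ {s2, s3}
  [3] c ⇒ {s4, s5}
  [4] c ⇒ {s6}
  P completes σ.
Run σ = ⟨accc⟩ on Q: start {t0}
  [1] a ⇒ {t1}
  [2] c ⇒ {t3}
  [3] c ⇒ {t5}
  [4] c ⇒ ∅  — Q cannot continue

accc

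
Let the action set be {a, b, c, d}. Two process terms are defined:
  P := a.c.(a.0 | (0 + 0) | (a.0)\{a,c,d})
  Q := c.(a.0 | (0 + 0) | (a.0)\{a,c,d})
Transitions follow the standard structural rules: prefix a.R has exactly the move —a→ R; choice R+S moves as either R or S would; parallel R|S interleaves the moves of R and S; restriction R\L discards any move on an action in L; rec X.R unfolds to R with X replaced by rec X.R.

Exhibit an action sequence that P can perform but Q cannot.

LTS(P): 4 reachable states
  p0 = a.c.(a.0 | (0 + 0) | (a.0)\{a,c,d}) has moves —a→ p1
  p1 = c.(a.0 | (0 + 0) | (a.0)\{a,c,d}) has moves —c→ p2
  p2 = a.0 | (0 + 0) | (a.0)\{a,c,d} has moves —a→ p3
  p3 = 0 | (0 + 0) | (a.0)\{a,c,d} has moves stopped
LTS(Q): 3 reachable states
  q0 = c.(a.0 | (0 + 0) | (a.0)\{a,c,d}) has moves —c→ q1
  q1 = a.0 | (0 + 0) | (a.0)\{a,c,d} has moves —a→ q2
  q2 = 0 | (0 + 0) | (a.0)\{a,c,d} has moves stopped
Run σ = ⟨a⟩ on P: start {p0}
  after a @ step 1: {p1}
  — P admits the full trace.
Run σ = ⟨a⟩ on Q: start {q0}
  after a @ step 1: ∅  — Q cannot continue

a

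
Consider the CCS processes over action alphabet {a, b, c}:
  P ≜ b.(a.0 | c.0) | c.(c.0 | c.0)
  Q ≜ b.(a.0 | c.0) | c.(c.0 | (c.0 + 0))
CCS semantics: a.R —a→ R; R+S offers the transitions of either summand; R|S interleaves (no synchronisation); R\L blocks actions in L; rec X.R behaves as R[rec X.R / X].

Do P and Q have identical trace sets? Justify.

LTS(P): 25 reachable states
  p0 = b.(a.0 | c.0) | c.(c.0 | c.0) → --b--▸ p1, --c--▸ p2
  p1 = a.0 | c.0 | c.(c.0 | c.0) → --a--▸ p3, --c--▸ p4, --c--▸ p5
  p2 = b.(a.0 | c.0) | (c.0 | c.0) → --b--▸ p5, --c--▸ p6, --c--▸ p7
  p3 = 0 | c.0 | c.(c.0 | c.0) → --c--▸ p8, --c--▸ p9
  p4 = a.0 | 0 | c.(c.0 | c.0) → --a--▸ p8, --c--▸ p10
  p5 = a.0 | c.0 | (c.0 | c.0) → --a--▸ p9, --c--▸ p10, --c--▸ p11, --c--▸ p12
  p6 = b.(a.0 | c.0) | (0 | c.0) → --b--▸ p11, --c--▸ p13
  p7 = b.(a.0 | c.0) | (c.0 | 0) → --b--▸ p12, --c--▸ p13
  p8 = 0 | 0 | c.(c.0 | c.0) → --c--▸ p14
  p9 = 0 | c.0 | (c.0 | c.0) → --c--▸ p14, --c--▸ p15, --c--▸ p16
  p10 = a.0 | 0 | (c.0 | c.0) → --a--▸ p14, --c--▸ p17, --c--▸ p18
  p11 = a.0 | c.0 | (0 | c.0) → --a--▸ p15, --c--▸ p17, --c--▸ p19
  p12 = a.0 | c.0 | (c.0 | 0) → --a--▸ p16, --c--▸ p18, --c--▸ p19
  p13 = b.(a.0 | c.0) | (0 | 0) → --b--▸ p19
  p14 = 0 | 0 | (c.0 | c.0) → --c--▸ p20, --c--▸ p21
  p15 = 0 | c.0 | (0 | c.0) → --c--▸ p20, --c--▸ p22
  p16 = 0 | c.0 | (c.0 | 0) → --c--▸ p21, --c--▸ p22
  p17 = a.0 | 0 | (0 | c.0) → --a--▸ p20, --c--▸ p23
  p18 = a.0 | 0 | (c.0 | 0) → --a--▸ p21, --c--▸ p23
  p19 = a.0 | c.0 | (0 | 0) → --a--▸ p22, --c--▸ p23
  p20 = 0 | 0 | (0 | c.0) → --c--▸ p24
  p21 = 0 | 0 | (c.0 | 0) → --c--▸ p24
  p22 = 0 | c.0 | (0 | 0) → --c--▸ p24
  p23 = a.0 | 0 | (0 | 0) → --a--▸ p24
  p24 = 0 | 0 | (0 | 0) → deadlocked
LTS(Q): 25 reachable states
  q0 = b.(a.0 | c.0) | c.(c.0 | (c.0 + 0)) → --b--▸ q1, --c--▸ q2
  q1 = a.0 | c.0 | c.(c.0 | (c.0 + 0)) → --a--▸ q3, --c--▸ q4, --c--▸ q5
  q2 = b.(a.0 | c.0) | (c.0 | (c.0 + 0)) → --b--▸ q5, --c--▸ q6, --c--▸ q7
  q3 = 0 | c.0 | c.(c.0 | (c.0 + 0)) → --c--▸ q8, --c--▸ q9
  q4 = a.0 | 0 | c.(c.0 | (c.0 + 0)) → --a--▸ q8, --c--▸ q10
  q5 = a.0 | c.0 | (c.0 | (c.0 + 0)) → --a--▸ q9, --c--▸ q10, --c--▸ q11, --c--▸ q12
  q6 = b.(a.0 | c.0) | (0 | (c.0 + 0)) → --b--▸ q11, --c--▸ q13
  q7 = b.(a.0 | c.0) | (c.0 | 0) → --b--▸ q12, --c--▸ q13
  q8 = 0 | 0 | c.(c.0 | (c.0 + 0)) → --c--▸ q14
  q9 = 0 | c.0 | (c.0 | (c.0 + 0)) → --c--▸ q14, --c--▸ q15, --c--▸ q16
  q10 = a.0 | 0 | (c.0 | (c.0 + 0)) → --a--▸ q14, --c--▸ q17, --c--▸ q18
  q11 = a.0 | c.0 | (0 | (c.0 + 0)) → --a--▸ q15, --c--▸ q17, --c--▸ q19
  q12 = a.0 | c.0 | (c.0 | 0) → --a--▸ q16, --c--▸ q18, --c--▸ q19
  q13 = b.(a.0 | c.0) | (0 | 0) → --b--▸ q19
  q14 = 0 | 0 | (c.0 | (c.0 + 0)) → --c--▸ q20, --c--▸ q21
  q15 = 0 | c.0 | (0 | (c.0 + 0)) → --c--▸ q20, --c--▸ q22
  q16 = 0 | c.0 | (c.0 | 0) → --c--▸ q21, --c--▸ q22
  q17 = a.0 | 0 | (0 | (c.0 + 0)) → --a--▸ q20, --c--▸ q23
  q18 = a.0 | 0 | (c.0 | 0) → --a--▸ q21, --c--▸ q23
  q19 = a.0 | c.0 | (0 | 0) → --a--▸ q22, --c--▸ q23
  q20 = 0 | 0 | (0 | (c.0 + 0)) → --c--▸ q24
  q21 = 0 | 0 | (c.0 | 0) → --c--▸ q24
  q22 = 0 | c.0 | (0 | 0) → --c--▸ q24
  q23 = a.0 | 0 | (0 | 0) → --a--▸ q24
  q24 = 0 | 0 | (0 | 0) → deadlocked
Bisimilarity quotient blocks:
  B0 = {p0, q0}
  B1 = {p1, q1}
  B2 = {p3, q3}
  B3 = {p8, p9, q8, q9}
  B4 = {p14, p15, p16, q14, q15, q16}
  B5 = {p20, p21, p22, q20, q21, q22}
  B6 = {p24, q24}
  B7 = {p4, p5, q4, q5}
  B8 = {p10, p11, p12, q10, q11, q12}
  B9 = {p17, p18, p19, q17, q18, q19}
  B10 = {p23, q23}
  B11 = {p2, q2}
  B12 = {p6, p7, q6, q7}
  B13 = {p13, q13}
p0 ∈ B0, q0 ∈ B0 → same block
Bisimilar ⇒ trace-equivalent.

YES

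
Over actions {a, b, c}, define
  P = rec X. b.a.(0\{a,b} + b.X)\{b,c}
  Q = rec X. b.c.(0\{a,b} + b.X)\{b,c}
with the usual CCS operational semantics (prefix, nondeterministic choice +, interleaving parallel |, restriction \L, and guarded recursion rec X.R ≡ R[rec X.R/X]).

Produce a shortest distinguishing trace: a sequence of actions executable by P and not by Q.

Reachable graph of P (3 states):
  s0 = rec X. b.a.(0\{a,b} + b.X)\{b,c} has moves -b-> s1
  s1 = a.(0\{a,b} + b.(rec X. b.a.(0\{a,b} + b.X)\{b,c}))\{b,c} has moves -a-> s2
  s2 = (0\{a,b} + b.(rec X. b.a.(0\{a,b} + b.X)\{b,c}))\{b,c} has moves deadlocked
Reachable graph of Q (3 states):
  t0 = rec X. b.c.(0\{a,b} + b.X)\{b,c} has moves -b-> t1
  t1 = c.(0\{a,b} + b.(rec X. b.c.(0\{a,b} + b.X)\{b,c}))\{b,c} has moves -c-> t2
  t2 = (0\{a,b} + b.(rec X. b.c.(0\{a,b} + b.X)\{b,c}))\{b,c} has moves deadlocked
Trace ⟨ba⟩ through P, begin at {s0}:
  after b @ step 1: {s1}
  after a @ step 2: {s2}
  ✓ P
Trace ⟨ba⟩ through Q, begin at {t0}:
  after b @ step 1: {t1}
  after a @ step 2: ∅ (Q stuck)

ba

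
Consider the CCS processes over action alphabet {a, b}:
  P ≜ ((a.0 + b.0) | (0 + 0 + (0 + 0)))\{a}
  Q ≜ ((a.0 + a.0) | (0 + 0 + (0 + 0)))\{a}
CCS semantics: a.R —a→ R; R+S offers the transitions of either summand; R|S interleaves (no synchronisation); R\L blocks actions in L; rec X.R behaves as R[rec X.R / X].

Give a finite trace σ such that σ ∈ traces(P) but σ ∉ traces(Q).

b

Reachable graph of P (2 states):
  m0 = ((a.0 + b.0) | (0 + 0 + (0 + 0)))\{a} ⊢ —b→ m1
  m1 = (0 | (0 + 0 + (0 + 0)))\{a} ⊢ deadlocked
Reachable graph of Q (1 states):
  n0 = ((a.0 + a.0) | (0 + 0 + (0 + 0)))\{a} ⊢ deadlocked
Trace ⟨b⟩ through P, begin at {m0}:
  step 1 (b): {m1}
  P completes σ.
Trace ⟨b⟩ through Q, begin at {n0}:
  step 1 (b): ∅  — Q cannot continue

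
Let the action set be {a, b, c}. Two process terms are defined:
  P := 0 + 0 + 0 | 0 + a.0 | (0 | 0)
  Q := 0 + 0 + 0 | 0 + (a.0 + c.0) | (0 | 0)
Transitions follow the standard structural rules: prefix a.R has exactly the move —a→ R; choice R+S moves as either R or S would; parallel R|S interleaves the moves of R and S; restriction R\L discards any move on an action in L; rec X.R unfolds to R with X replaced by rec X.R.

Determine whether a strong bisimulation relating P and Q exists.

not bisimilar

P's transition system — 2 states:
  p0 = 0 + 0 + 0 | 0 + a.0 | (0 | 0) has moves =a=> p1
  p1 = 0 | (0 | 0) has moves ∅
Q's transition system — 2 states:
  q0 = 0 + 0 + 0 | 0 + (a.0 + c.0) | (0 | 0) has moves =a=> q1, =c=> q1
  q1 = 0 | (0 | 0) has moves ∅
Bisimilarity quotient blocks:
  B0 = {p0}
  B1 = {p1, q1}
  B2 = {q0}
p0 ∈ B0, q0 ∈ B2 → different blocks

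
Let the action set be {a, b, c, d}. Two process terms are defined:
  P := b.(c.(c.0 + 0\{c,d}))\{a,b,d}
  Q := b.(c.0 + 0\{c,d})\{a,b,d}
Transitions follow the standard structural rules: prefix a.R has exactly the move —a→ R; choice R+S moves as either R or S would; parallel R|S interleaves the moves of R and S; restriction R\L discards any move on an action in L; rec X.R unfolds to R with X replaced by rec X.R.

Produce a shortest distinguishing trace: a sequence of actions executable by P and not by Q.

P's transition system — 4 states:
  s0 = b.(c.(c.0 + 0\{c,d}))\{a,b,d} has moves —b→ s1
  s1 = (c.(c.0 + 0\{c,d}))\{a,b,d} has moves —c→ s2
  s2 = (c.0 + 0\{c,d})\{a,b,d} has moves —c→ s3
  s3 = 0\{a,b,d} has moves (no moves)
Q's transition system — 3 states:
  t0 = b.(c.0 + 0\{c,d})\{a,b,d} has moves —b→ t1
  t1 = (c.0 + 0\{c,d})\{a,b,d} has moves —c→ t2
  t2 = 0\{a,b,d} has moves (no moves)
Run σ = ⟨bcc⟩ on P: start {s0}
  step 1 (b): {s1}
  step 2 (c): {s2}
  step 3 (c): {s3}
  ✓ P
Run σ = ⟨bcc⟩ on Q: start {t0}
  step 1 (b): {t1}
  step 2 (c): {t2}
  step 3 (c): no successor for Q

bcc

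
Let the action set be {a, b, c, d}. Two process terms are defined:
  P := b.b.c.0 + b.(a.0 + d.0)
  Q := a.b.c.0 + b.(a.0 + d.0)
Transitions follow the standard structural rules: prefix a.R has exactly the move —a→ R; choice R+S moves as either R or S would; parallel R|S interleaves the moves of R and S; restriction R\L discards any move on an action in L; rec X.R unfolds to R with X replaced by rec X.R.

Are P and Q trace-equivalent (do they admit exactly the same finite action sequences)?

trace-distinct — witness ⟨bb⟩

P's transition system — 5 states:
  m0 = b.b.c.0 + b.(a.0 + d.0) has moves --b--▸ m1, --b--▸ m2
  m1 = a.0 + d.0 has moves --a--▸ m3, --d--▸ m3
  m2 = b.c.0 has moves --b--▸ m4
  m3 = 0 has moves ∅
  m4 = c.0 has moves --c--▸ m3
Q's transition system — 5 states:
  n0 = a.b.c.0 + b.(a.0 + d.0) has moves --a--▸ n1, --b--▸ n2
  n1 = b.c.0 has moves --b--▸ n3
  n2 = a.0 + d.0 has moves --a--▸ n4, --d--▸ n4
  n3 = c.0 has moves --c--▸ n4
  n4 = 0 has moves ∅
Run σ = ⟨bb⟩ on P: start {m0}
  after b @ step 1: {m1, m2}
  after b @ step 2: {m4}
  ✓ P
Run σ = ⟨bb⟩ on Q: start {n0}
  after b @ step 1: {n2}
  after b @ step 2: ∅  — Q cannot continue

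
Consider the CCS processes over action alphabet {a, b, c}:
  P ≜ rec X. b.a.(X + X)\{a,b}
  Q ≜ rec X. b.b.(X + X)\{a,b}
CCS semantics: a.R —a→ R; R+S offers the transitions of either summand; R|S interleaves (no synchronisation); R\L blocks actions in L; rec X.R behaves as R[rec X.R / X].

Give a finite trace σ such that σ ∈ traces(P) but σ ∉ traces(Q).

ba

LTS(P): 3 reachable states
  s0 = rec X. b.a.(X + X)\{a,b} → =b=> s1
  s1 = a.((rec X. b.a.(X + X)\{a,b}) + (rec X. b.a.(X + X)\{a,b}))\{a,b} → =a=> s2
  s2 = ((rec X. b.a.(X + X)\{a,b}) + (rec X. b.a.(X + X)\{a,b}))\{a,b} → (no moves)
LTS(Q): 3 reachable states
  t0 = rec X. b.b.(X + X)\{a,b} → =b=> t1
  t1 = b.((rec X. b.b.(X + X)\{a,b}) + (rec X. b.b.(X + X)\{a,b}))\{a,b} → =b=> t2
  t2 = ((rec X. b.b.(X + X)\{a,b}) + (rec X. b.b.(X + X)\{a,b}))\{a,b} → (no moves)
Run σ = ⟨ba⟩ on P: start {s0}
  [1] b ⇒ {s1}
  [2] a ⇒ {s2}
  — P admits the full trace.
Run σ = ⟨ba⟩ on Q: start {t0}
  [1] b ⇒ {t1}
  [2] a ⇒ ∅ (Q stuck)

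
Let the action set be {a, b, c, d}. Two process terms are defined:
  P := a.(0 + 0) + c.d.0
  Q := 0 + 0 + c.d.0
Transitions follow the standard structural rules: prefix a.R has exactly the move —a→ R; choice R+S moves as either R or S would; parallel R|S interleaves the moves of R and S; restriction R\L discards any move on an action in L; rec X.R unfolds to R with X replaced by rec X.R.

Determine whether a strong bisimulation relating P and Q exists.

NO

P's transition system — 4 states:
  u0 = a.(0 + 0) + c.d.0 has moves ··a··> u1, ··c··> u2
  u1 = 0 + 0 has moves (no moves)
  u2 = d.0 has moves ··d··> u3
  u3 = 0 has moves (no moves)
Q's transition system — 3 states:
  v0 = 0 + 0 + c.d.0 has moves ··c··> v1
  v1 = d.0 has moves ··d··> v2
  v2 = 0 has moves (no moves)
Bisimilarity quotient blocks:
  B0 = {u0}
  B1 = {u1, u3, v2}
  B2 = {u2, v1}
  B3 = {v0}
u0 ∈ B0, v0 ∈ B3 → different blocks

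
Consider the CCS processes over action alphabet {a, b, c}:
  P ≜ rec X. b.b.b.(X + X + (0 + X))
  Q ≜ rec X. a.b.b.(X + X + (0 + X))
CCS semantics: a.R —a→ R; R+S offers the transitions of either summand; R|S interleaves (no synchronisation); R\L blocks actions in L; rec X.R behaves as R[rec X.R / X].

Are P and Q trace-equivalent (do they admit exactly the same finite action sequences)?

trace-distinct — witness ⟨b⟩

P's transition system — 4 states:
  p0 = rec X. b.b.b.(X + X + (0 + X)) ⊢ -b-> p1
  p1 = b.b.((rec X. b.b.b.(X + X + (0 + X))) + (rec X. b.b.b.(X + X + (0 + X))) + (0 + (rec X. b.b.b.(X + X + (0 + X))))) ⊢ -b-> p2
  p2 = b.((rec X. b.b.b.(X + X + (0 + X))) + (rec X. b.b.b.(X + X + (0 + X))) + (0 + (rec X. b.b.b.(X + X + (0 + X))))) ⊢ -b-> p3
  p3 = (rec X. b.b.b.(X + X + (0 + X))) + (rec X. b.b.b.(X + X + (0 + X))) + (0 + (rec X. b.b.b.(X + X + (0 + X)))) ⊢ -b-> p1
Q's transition system — 4 states:
  q0 = rec X. a.b.b.(X + X + (0 + X)) ⊢ -a-> q1
  q1 = b.b.((rec X. a.b.b.(X + X + (0 + X))) + (rec X. a.b.b.(X + X + (0 + X))) + (0 + (rec X. a.b.b.(X + X + (0 + X))))) ⊢ -b-> q2
  q2 = b.((rec X. a.b.b.(X + X + (0 + X))) + (rec X. a.b.b.(X + X + (0 + X))) + (0 + (rec X. a.b.b.(X + X + (0 + X))))) ⊢ -b-> q3
  q3 = (rec X. a.b.b.(X + X + (0 + X))) + (rec X. a.b.b.(X + X + (0 + X))) + (0 + (rec X. a.b.b.(X + X + (0 + X)))) ⊢ -a-> q1
Trace ⟨b⟩ through P, begin at {p0}:
  after b @ step 1: {p1}
  P completes σ.
Trace ⟨b⟩ through Q, begin at {q0}:
  after b @ step 1: no successor for Q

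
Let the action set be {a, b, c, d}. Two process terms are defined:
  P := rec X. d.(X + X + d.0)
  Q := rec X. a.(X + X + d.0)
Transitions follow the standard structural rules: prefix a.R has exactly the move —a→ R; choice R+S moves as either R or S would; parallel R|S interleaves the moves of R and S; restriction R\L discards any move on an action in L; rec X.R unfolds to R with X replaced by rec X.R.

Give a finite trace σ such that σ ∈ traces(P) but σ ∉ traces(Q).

d

LTS(P): 3 reachable states
  s0 = rec X. d.(X + X + d.0) :: ··d··> s1
  s1 = (rec X. d.(X + X + d.0)) + (rec X. d.(X + X + d.0)) + d.0 :: ··d··> s1, ··d··> s2
  s2 = 0 :: (no moves)
LTS(Q): 3 reachable states
  t0 = rec X. a.(X + X + d.0) :: ··a··> t1
  t1 = (rec X. a.(X + X + d.0)) + (rec X. a.(X + X + d.0)) + d.0 :: ··a··> t1, ··d··> t2
  t2 = 0 :: (no moves)
Trace ⟨d⟩ through P, begin at {s0}:
  after d @ step 1: {s1}
  ✓ P
Trace ⟨d⟩ through Q, begin at {t0}:
  after d @ step 1: no successor for Q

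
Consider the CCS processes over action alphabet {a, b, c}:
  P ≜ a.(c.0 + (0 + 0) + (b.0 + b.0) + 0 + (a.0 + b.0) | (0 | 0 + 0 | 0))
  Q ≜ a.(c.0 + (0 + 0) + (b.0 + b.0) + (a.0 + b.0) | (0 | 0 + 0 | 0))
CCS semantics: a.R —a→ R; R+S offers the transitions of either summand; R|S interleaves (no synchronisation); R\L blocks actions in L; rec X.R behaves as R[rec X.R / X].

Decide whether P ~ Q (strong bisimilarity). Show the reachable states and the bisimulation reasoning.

LTS(P): 4 reachable states
  s0 = a.(c.0 + (0 + 0) + (b.0 + b.0) + 0 + (a.0 + b.0) | (0 | 0 + 0 | 0)) → --a--▸ s1
  s1 = c.0 + (0 + 0) + (b.0 + b.0) + 0 + (a.0 + b.0) | (0 | 0 + 0 | 0) → --a--▸ s2, --b--▸ s2, --b--▸ s3, --c--▸ s3
  s2 = 0 | (0 | 0 + 0 | 0) → ·
  s3 = 0 → ·
LTS(Q): 4 reachable states
  t0 = a.(c.0 + (0 + 0) + (b.0 + b.0) + (a.0 + b.0) | (0 | 0 + 0 | 0)) → --a--▸ t1
  t1 = c.0 + (0 + 0) + (b.0 + b.0) + (a.0 + b.0) | (0 | 0 + 0 | 0) → --a--▸ t2, --b--▸ t2, --b--▸ t3, --c--▸ t3
  t2 = 0 | (0 | 0 + 0 | 0) → ·
  t3 = 0 → ·
Coarsest stable partition (strong bisimilarity classes):
  B0 = {s0, t0}
  B1 = {s1, t1}
  B2 = {s2, s3, t2, t3}
s0 ∈ B0, t0 ∈ B0 → same block

YES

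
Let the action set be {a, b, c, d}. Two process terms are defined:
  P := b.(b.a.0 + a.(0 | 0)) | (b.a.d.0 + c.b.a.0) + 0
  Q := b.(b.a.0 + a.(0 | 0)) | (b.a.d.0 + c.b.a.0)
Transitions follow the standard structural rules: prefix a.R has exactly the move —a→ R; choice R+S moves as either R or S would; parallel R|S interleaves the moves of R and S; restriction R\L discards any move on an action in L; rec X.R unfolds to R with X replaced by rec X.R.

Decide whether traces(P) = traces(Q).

trace-equivalent

P's transition system — 30 states:
  s0 = b.(b.a.0 + a.(0 | 0)) | (b.a.d.0 + c.b.a.0) + 0 → --b--▸ s1, --b--▸ s2, --c--▸ s3
  s1 = (b.a.0 + a.(0 | 0)) | (b.a.d.0 + c.b.a.0) → --a--▸ s4, --b--▸ s5, --b--▸ s6, --c--▸ s7
  s2 = b.(b.a.0 + a.(0 | 0)) | a.d.0 → --a--▸ s8, --b--▸ s5
  s3 = b.(b.a.0 + a.(0 | 0)) | b.a.0 → --b--▸ s7, --b--▸ s9
  s4 = 0 | 0 | (b.a.d.0 + c.b.a.0) → --b--▸ s10, --c--▸ s11
  s5 = (b.a.0 + a.(0 | 0)) | a.d.0 → --a--▸ s10, --a--▸ s12, --b--▸ s13
  s6 = a.0 | (b.a.d.0 + c.b.a.0) → --a--▸ s14, --b--▸ s13, --c--▸ s15
  s7 = (b.a.0 + a.(0 | 0)) | b.a.0 → --a--▸ s11, --b--▸ s15, --b--▸ s16
  s8 = b.(b.a.0 + a.(0 | 0)) | d.0 → --b--▸ s12, --d--▸ s17
  s9 = b.(b.a.0 + a.(0 | 0)) | a.0 → --a--▸ s17, --b--▸ s16
  s10 = 0 | 0 | a.d.0 → --a--▸ s18
  s11 = 0 | 0 | b.a.0 → --b--▸ s19
  s12 = (b.a.0 + a.(0 | 0)) | d.0 → --a--▸ s18, --b--▸ s20, --d--▸ s21
  s13 = a.0 | a.d.0 → --a--▸ s20, --a--▸ s22
  s14 = 0 | (b.a.d.0 + c.b.a.0) → --b--▸ s22, --c--▸ s23
  s15 = a.0 | b.a.0 → --a--▸ s23, --b--▸ s24
  s16 = (b.a.0 + a.(0 | 0)) | a.0 → --a--▸ s19, --a--▸ s21, --b--▸ s24
  s17 = b.(b.a.0 + a.(0 | 0)) | 0 → --b--▸ s21
  s18 = 0 | 0 | d.0 → --d--▸ s25
  s19 = 0 | 0 | a.0 → --a--▸ s25
  s20 = a.0 | d.0 → --a--▸ s26, --d--▸ s27
  s21 = (b.a.0 + a.(0 | 0)) | 0 → --a--▸ s25, --b--▸ s27
  s22 = 0 | a.d.0 → --a--▸ s26
  s23 = 0 | b.a.0 → --b--▸ s28
  s24 = a.0 | a.0 → --a--▸ s27, --a--▸ s28
  s25 = 0 | 0 | 0 → ·
  s26 = 0 | d.0 → --d--▸ s29
  s27 = a.0 | 0 → --a--▸ s29
  s28 = 0 | a.0 → --a--▸ s29
  s29 = 0 | 0 → ·
Q's transition system — 30 states:
  t0 = b.(b.a.0 + a.(0 | 0)) | (b.a.d.0 + c.b.a.0) → --b--▸ t1, --b--▸ t2, --c--▸ t3
  t1 = (b.a.0 + a.(0 | 0)) | (b.a.d.0 + c.b.a.0) → --a--▸ t4, --b--▸ t5, --b--▸ t6, --c--▸ t7
  t2 = b.(b.a.0 + a.(0 | 0)) | a.d.0 → --a--▸ t8, --b--▸ t5
  t3 = b.(b.a.0 + a.(0 | 0)) | b.a.0 → --b--▸ t7, --b--▸ t9
  t4 = 0 | 0 | (b.a.d.0 + c.b.a.0) → --b--▸ t10, --c--▸ t11
  t5 = (b.a.0 + a.(0 | 0)) | a.d.0 → --a--▸ t10, --a--▸ t12, --b--▸ t13
  t6 = a.0 | (b.a.d.0 + c.b.a.0) → --a--▸ t14, --b--▸ t13, --c--▸ t15
  t7 = (b.a.0 + a.(0 | 0)) | b.a.0 → --a--▸ t11, --b--▸ t15, --b--▸ t16
  t8 = b.(b.a.0 + a.(0 | 0)) | d.0 → --b--▸ t12, --d--▸ t17
  t9 = b.(b.a.0 + a.(0 | 0)) | a.0 → --a--▸ t17, --b--▸ t16
  t10 = 0 | 0 | a.d.0 → --a--▸ t18
  t11 = 0 | 0 | b.a.0 → --b--▸ t19
  t12 = (b.a.0 + a.(0 | 0)) | d.0 → --a--▸ t18, --b--▸ t20, --d--▸ t21
  t13 = a.0 | a.d.0 → --a--▸ t20, --a--▸ t22
  t14 = 0 | (b.a.d.0 + c.b.a.0) → --b--▸ t22, --c--▸ t23
  t15 = a.0 | b.a.0 → --a--▸ t23, --b--▸ t24
  t16 = (b.a.0 + a.(0 | 0)) | a.0 → --a--▸ t19, --a--▸ t21, --b--▸ t24
  t17 = b.(b.a.0 + a.(0 | 0)) | 0 → --b--▸ t21
  t18 = 0 | 0 | d.0 → --d--▸ t25
  t19 = 0 | 0 | a.0 → --a--▸ t25
  t20 = a.0 | d.0 → --a--▸ t26, --d--▸ t27
  t21 = (b.a.0 + a.(0 | 0)) | 0 → --a--▸ t25, --b--▸ t27
  t22 = 0 | a.d.0 → --a--▸ t26
  t23 = 0 | b.a.0 → --b--▸ t28
  t24 = a.0 | a.0 → --a--▸ t27, --a--▸ t28
  t25 = 0 | 0 | 0 → ·
  t26 = 0 | d.0 → --d--▸ t29
  t27 = a.0 | 0 → --a--▸ t29
  t28 = 0 | a.0 → --a--▸ t29
  t29 = 0 | 0 → ·
Partition-refinement fixed point:
  B0 = {s0, t0}
  B1 = {s3, t3}
  B2 = {s9, t9}
  B3 = {s17, t17}
  B4 = {s21, t21}
  B5 = {s25, s29, t25, t29}
  B6 = {s19, s27, s28, t19, t27, t28}
  B7 = {s16, t16}
  B8 = {s24, t24}
  B9 = {s7, t7}
  B10 = {s15, t15}
  B11 = {s11, s23, t11, t23}
  B12 = {s2, t2}
  B13 = {s5, t5}
  B14 = {s10, s22, t10, t22}
  B15 = {s18, s26, t18, t26}
  B16 = {s13, t13}
  B17 = {s20, t20}
  B18 = {s12, t12}
  B19 = {s8, t8}
  B20 = {s1, t1}
  B21 = {s6, t6}
  B22 = {s14, s4, t14, t4}
s0 ∈ B0, t0 ∈ B0 → same block
Bisimilar ⇒ trace-equivalent.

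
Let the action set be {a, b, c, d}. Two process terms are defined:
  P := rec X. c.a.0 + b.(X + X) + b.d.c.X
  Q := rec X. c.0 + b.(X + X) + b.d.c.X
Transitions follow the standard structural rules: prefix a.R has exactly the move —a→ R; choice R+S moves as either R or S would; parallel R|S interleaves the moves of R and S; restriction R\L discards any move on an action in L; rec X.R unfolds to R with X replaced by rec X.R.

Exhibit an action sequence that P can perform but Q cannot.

ca

Reachable graph of P (6 states):
  s0 = rec X. c.a.0 + b.(X + X) + b.d.c.X :: --b--▸ s1, --b--▸ s2, --c--▸ s3
  s1 = (rec X. c.a.0 + b.(X + X) + b.d.c.X) + (rec X. c.a.0 + b.(X + X) + b.d.c.X) :: --b--▸ s1, --b--▸ s2, --c--▸ s3
  s2 = d.c.(rec X. c.a.0 + b.(X + X) + b.d.c.X) :: --d--▸ s4
  s3 = a.0 :: --a--▸ s5
  s4 = c.(rec X. c.a.0 + b.(X + X) + b.d.c.X) :: --c--▸ s0
  s5 = 0 :: ·
Reachable graph of Q (5 states):
  t0 = rec X. c.0 + b.(X + X) + b.d.c.X :: --b--▸ t1, --b--▸ t2, --c--▸ t3
  t1 = (rec X. c.0 + b.(X + X) + b.d.c.X) + (rec X. c.0 + b.(X + X) + b.d.c.X) :: --b--▸ t1, --b--▸ t2, --c--▸ t3
  t2 = d.c.(rec X. c.0 + b.(X + X) + b.d.c.X) :: --d--▸ t4
  t3 = 0 :: ·
  t4 = c.(rec X. c.0 + b.(X + X) + b.d.c.X) :: --c--▸ t0
Run σ = ⟨ca⟩ on P: start {s0}
  [1] c ⇒ {s3}
  [2] a ⇒ {s5}
  ✓ P
Run σ = ⟨ca⟩ on Q: start {t0}
  [1] c ⇒ {t3}
  [2] a ⇒ ∅  — Q cannot continue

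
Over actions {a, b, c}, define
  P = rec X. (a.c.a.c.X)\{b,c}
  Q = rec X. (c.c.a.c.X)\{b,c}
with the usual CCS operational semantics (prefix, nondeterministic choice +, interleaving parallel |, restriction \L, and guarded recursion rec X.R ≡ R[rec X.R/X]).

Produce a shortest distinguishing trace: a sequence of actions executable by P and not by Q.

a

Reachable graph of P (2 states):
  m0 = rec X. (a.c.a.c.X)\{b,c} ⊢ ··a··> m1
  m1 = (c.a.c.(rec X. (a.c.a.c.X)\{b,c}))\{b,c} ⊢ ∅
Reachable graph of Q (1 states):
  n0 = rec X. (c.c.a.c.X)\{b,c} ⊢ ∅
Trace ⟨a⟩ through P, begin at {m0}:
  [1] a ⇒ {m1}
  ✓ P
Trace ⟨a⟩ through Q, begin at {n0}:
  [1] a ⇒ ∅ (Q stuck)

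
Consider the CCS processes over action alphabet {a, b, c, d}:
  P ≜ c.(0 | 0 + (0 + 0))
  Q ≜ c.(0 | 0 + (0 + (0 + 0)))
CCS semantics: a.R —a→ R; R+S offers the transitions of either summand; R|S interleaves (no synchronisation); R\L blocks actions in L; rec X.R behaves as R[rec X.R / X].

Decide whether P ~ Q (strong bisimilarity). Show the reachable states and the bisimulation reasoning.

bisimilar

Reachable graph of P (2 states):
  u0 = c.(0 | 0 + (0 + 0)) | —c→ u1
  u1 = 0 | 0 + (0 + 0) | stopped
Reachable graph of Q (2 states):
  v0 = c.(0 | 0 + (0 + (0 + 0))) | —c→ v1
  v1 = 0 | 0 + (0 + (0 + 0)) | stopped
Bisimilarity quotient blocks:
  B0 = {u0, v0}
  B1 = {u1, v1}
u0 ∈ B0, v0 ∈ B0 → same block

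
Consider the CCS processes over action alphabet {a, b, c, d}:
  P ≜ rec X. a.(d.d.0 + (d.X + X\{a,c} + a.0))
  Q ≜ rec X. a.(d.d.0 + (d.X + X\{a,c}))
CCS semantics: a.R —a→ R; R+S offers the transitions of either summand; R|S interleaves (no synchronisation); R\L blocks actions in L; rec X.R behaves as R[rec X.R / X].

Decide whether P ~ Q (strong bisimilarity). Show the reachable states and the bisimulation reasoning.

not bisimilar

P's transition system — 4 states:
  s0 = rec X. a.(d.d.0 + (d.X + X\{a,c} + a.0)) has moves -a-> s1
  s1 = d.d.0 + (d.(rec X. a.(d.d.0 + (d.X + X\{a,c} + a.0))) + (rec X. a.(d.d.0 + (d.X + X\{a,c} + a.0)))\{a,c} + a.0) has moves -a-> s2, -d-> s0, -d-> s3
  s2 = 0 has moves deadlocked
  s3 = d.0 has moves -d-> s2
Q's transition system — 4 states:
  t0 = rec X. a.(d.d.0 + (d.X + X\{a,c})) has moves -a-> t1
  t1 = d.d.0 + (d.(rec X. a.(d.d.0 + (d.X + X\{a,c}))) + (rec X. a.(d.d.0 + (d.X + X\{a,c})))\{a,c}) has moves -d-> t0, -d-> t2
  t2 = d.0 has moves -d-> t3
  t3 = 0 has moves deadlocked
Partition-refinement fixed point:
  B0 = {s0}
  B1 = {s1}
  B2 = {s2, t3}
  B3 = {s3, t2}
  B4 = {t0}
  B5 = {t1}
s0 ∈ B0, t0 ∈ B4 → different blocks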